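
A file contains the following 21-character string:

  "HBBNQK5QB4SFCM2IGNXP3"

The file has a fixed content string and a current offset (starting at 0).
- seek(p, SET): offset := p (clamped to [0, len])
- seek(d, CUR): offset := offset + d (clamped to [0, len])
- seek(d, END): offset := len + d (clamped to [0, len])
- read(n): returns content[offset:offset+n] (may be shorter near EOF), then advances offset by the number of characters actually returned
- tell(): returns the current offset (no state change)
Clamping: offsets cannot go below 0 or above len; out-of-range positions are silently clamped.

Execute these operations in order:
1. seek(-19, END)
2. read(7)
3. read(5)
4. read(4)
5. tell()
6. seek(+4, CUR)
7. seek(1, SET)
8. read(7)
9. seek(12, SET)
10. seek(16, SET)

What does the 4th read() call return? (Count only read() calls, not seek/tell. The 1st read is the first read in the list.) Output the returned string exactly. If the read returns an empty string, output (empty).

After 1 (seek(-19, END)): offset=2
After 2 (read(7)): returned 'BNQK5QB', offset=9
After 3 (read(5)): returned '4SFCM', offset=14
After 4 (read(4)): returned '2IGN', offset=18
After 5 (tell()): offset=18
After 6 (seek(+4, CUR)): offset=21
After 7 (seek(1, SET)): offset=1
After 8 (read(7)): returned 'BBNQK5Q', offset=8
After 9 (seek(12, SET)): offset=12
After 10 (seek(16, SET)): offset=16

Answer: BBNQK5Q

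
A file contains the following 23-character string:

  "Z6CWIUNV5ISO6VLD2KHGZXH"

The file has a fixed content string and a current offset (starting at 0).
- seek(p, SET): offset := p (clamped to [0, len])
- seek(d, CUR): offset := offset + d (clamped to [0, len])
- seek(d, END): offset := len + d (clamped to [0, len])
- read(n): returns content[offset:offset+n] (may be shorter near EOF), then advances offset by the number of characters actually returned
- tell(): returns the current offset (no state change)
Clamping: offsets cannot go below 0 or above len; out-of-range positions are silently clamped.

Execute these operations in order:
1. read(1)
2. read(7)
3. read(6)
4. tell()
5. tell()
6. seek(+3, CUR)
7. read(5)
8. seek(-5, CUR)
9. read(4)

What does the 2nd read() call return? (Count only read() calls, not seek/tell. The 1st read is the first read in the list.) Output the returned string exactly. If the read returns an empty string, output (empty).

Answer: 6CWIUNV

Derivation:
After 1 (read(1)): returned 'Z', offset=1
After 2 (read(7)): returned '6CWIUNV', offset=8
After 3 (read(6)): returned '5ISO6V', offset=14
After 4 (tell()): offset=14
After 5 (tell()): offset=14
After 6 (seek(+3, CUR)): offset=17
After 7 (read(5)): returned 'KHGZX', offset=22
After 8 (seek(-5, CUR)): offset=17
After 9 (read(4)): returned 'KHGZ', offset=21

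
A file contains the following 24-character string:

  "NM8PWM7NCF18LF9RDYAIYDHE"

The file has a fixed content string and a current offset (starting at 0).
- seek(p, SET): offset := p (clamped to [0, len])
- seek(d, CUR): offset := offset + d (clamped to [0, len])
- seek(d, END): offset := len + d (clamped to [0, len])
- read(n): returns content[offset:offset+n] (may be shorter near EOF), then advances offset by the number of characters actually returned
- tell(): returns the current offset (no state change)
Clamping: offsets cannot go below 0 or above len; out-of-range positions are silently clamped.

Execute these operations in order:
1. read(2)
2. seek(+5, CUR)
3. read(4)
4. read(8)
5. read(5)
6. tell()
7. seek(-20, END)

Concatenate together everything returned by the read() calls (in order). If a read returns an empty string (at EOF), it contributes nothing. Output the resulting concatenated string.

Answer: NMNCF18LF9RDYAIYDHE

Derivation:
After 1 (read(2)): returned 'NM', offset=2
After 2 (seek(+5, CUR)): offset=7
After 3 (read(4)): returned 'NCF1', offset=11
After 4 (read(8)): returned '8LF9RDYA', offset=19
After 5 (read(5)): returned 'IYDHE', offset=24
After 6 (tell()): offset=24
After 7 (seek(-20, END)): offset=4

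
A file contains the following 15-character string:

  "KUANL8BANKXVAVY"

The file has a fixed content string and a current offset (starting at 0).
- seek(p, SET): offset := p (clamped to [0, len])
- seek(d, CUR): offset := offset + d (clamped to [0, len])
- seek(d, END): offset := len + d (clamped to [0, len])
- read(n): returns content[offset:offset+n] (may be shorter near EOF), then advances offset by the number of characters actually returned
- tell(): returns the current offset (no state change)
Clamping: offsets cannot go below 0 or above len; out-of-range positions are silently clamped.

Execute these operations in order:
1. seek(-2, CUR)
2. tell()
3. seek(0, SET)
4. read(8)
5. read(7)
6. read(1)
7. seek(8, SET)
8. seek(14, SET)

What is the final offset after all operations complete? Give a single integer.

After 1 (seek(-2, CUR)): offset=0
After 2 (tell()): offset=0
After 3 (seek(0, SET)): offset=0
After 4 (read(8)): returned 'KUANL8BA', offset=8
After 5 (read(7)): returned 'NKXVAVY', offset=15
After 6 (read(1)): returned '', offset=15
After 7 (seek(8, SET)): offset=8
After 8 (seek(14, SET)): offset=14

Answer: 14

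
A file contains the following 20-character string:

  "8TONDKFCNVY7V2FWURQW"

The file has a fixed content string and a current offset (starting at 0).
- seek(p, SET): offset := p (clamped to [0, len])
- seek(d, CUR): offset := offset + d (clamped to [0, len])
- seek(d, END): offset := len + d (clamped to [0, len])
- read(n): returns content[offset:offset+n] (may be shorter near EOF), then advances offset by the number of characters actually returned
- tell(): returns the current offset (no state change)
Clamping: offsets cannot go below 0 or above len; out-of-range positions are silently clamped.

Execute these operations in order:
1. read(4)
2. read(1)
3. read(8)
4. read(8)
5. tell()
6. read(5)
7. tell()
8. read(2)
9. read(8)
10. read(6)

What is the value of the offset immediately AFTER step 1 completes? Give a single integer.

Answer: 4

Derivation:
After 1 (read(4)): returned '8TON', offset=4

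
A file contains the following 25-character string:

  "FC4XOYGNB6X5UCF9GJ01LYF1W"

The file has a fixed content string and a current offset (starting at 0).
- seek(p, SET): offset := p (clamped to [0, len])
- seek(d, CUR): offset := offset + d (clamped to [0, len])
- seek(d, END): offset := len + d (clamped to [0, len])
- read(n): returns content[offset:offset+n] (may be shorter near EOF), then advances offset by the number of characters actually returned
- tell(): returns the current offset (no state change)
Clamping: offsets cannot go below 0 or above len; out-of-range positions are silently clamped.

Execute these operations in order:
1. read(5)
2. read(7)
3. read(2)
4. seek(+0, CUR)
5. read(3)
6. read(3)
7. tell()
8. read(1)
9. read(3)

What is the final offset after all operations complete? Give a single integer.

Answer: 24

Derivation:
After 1 (read(5)): returned 'FC4XO', offset=5
After 2 (read(7)): returned 'YGNB6X5', offset=12
After 3 (read(2)): returned 'UC', offset=14
After 4 (seek(+0, CUR)): offset=14
After 5 (read(3)): returned 'F9G', offset=17
After 6 (read(3)): returned 'J01', offset=20
After 7 (tell()): offset=20
After 8 (read(1)): returned 'L', offset=21
After 9 (read(3)): returned 'YF1', offset=24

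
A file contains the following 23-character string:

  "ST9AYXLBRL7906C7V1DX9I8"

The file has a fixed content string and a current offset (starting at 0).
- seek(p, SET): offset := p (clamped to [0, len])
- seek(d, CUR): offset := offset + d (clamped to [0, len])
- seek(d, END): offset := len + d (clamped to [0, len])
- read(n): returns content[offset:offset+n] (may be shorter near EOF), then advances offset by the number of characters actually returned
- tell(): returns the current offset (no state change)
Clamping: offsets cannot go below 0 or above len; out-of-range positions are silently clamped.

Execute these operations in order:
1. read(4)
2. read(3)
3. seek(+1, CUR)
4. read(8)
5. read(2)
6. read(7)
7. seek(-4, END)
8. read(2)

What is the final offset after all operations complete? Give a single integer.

Answer: 21

Derivation:
After 1 (read(4)): returned 'ST9A', offset=4
After 2 (read(3)): returned 'YXL', offset=7
After 3 (seek(+1, CUR)): offset=8
After 4 (read(8)): returned 'RL7906C7', offset=16
After 5 (read(2)): returned 'V1', offset=18
After 6 (read(7)): returned 'DX9I8', offset=23
After 7 (seek(-4, END)): offset=19
After 8 (read(2)): returned 'X9', offset=21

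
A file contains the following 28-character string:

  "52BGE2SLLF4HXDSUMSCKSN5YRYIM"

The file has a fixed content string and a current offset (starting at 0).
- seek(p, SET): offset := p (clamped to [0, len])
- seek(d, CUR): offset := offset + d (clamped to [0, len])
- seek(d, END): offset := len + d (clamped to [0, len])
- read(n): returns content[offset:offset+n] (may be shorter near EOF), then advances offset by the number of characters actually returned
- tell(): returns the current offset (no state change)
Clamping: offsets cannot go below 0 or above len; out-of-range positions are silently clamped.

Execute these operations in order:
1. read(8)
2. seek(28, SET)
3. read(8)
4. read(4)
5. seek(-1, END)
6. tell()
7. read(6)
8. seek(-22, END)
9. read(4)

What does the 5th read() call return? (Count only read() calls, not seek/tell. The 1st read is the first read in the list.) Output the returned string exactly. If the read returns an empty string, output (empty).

After 1 (read(8)): returned '52BGE2SL', offset=8
After 2 (seek(28, SET)): offset=28
After 3 (read(8)): returned '', offset=28
After 4 (read(4)): returned '', offset=28
After 5 (seek(-1, END)): offset=27
After 6 (tell()): offset=27
After 7 (read(6)): returned 'M', offset=28
After 8 (seek(-22, END)): offset=6
After 9 (read(4)): returned 'SLLF', offset=10

Answer: SLLF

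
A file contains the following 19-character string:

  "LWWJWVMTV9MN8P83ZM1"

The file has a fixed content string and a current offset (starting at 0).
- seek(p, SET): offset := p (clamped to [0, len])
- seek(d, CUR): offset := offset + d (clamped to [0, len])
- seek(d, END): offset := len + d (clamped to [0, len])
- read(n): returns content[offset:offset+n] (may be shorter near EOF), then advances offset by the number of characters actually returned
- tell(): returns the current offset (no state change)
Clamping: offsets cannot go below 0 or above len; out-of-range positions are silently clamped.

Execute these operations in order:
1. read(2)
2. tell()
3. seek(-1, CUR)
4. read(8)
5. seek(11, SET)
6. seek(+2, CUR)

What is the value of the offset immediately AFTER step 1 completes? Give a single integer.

After 1 (read(2)): returned 'LW', offset=2

Answer: 2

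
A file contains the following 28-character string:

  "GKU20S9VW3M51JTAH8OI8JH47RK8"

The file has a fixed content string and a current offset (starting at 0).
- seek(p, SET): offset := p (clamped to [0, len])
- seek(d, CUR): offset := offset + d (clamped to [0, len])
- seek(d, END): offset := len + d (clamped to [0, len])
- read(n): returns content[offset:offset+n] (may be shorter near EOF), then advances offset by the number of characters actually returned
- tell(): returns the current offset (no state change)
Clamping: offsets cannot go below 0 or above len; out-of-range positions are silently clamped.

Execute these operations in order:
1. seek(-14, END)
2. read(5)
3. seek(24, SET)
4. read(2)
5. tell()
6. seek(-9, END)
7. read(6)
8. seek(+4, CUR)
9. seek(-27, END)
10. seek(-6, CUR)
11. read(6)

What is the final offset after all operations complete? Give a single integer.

After 1 (seek(-14, END)): offset=14
After 2 (read(5)): returned 'TAH8O', offset=19
After 3 (seek(24, SET)): offset=24
After 4 (read(2)): returned '7R', offset=26
After 5 (tell()): offset=26
After 6 (seek(-9, END)): offset=19
After 7 (read(6)): returned 'I8JH47', offset=25
After 8 (seek(+4, CUR)): offset=28
After 9 (seek(-27, END)): offset=1
After 10 (seek(-6, CUR)): offset=0
After 11 (read(6)): returned 'GKU20S', offset=6

Answer: 6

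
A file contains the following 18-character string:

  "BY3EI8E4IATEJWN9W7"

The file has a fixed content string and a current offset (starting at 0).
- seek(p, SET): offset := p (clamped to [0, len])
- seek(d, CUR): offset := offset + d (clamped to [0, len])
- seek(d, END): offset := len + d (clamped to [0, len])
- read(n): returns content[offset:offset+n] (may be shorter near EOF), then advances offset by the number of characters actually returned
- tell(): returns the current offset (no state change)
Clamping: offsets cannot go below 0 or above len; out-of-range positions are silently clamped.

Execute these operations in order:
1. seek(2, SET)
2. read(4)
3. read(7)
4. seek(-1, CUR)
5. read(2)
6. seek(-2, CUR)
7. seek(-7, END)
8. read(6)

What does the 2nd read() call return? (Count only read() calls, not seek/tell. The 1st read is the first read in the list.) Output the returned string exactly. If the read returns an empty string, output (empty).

Answer: E4IATEJ

Derivation:
After 1 (seek(2, SET)): offset=2
After 2 (read(4)): returned '3EI8', offset=6
After 3 (read(7)): returned 'E4IATEJ', offset=13
After 4 (seek(-1, CUR)): offset=12
After 5 (read(2)): returned 'JW', offset=14
After 6 (seek(-2, CUR)): offset=12
After 7 (seek(-7, END)): offset=11
After 8 (read(6)): returned 'EJWN9W', offset=17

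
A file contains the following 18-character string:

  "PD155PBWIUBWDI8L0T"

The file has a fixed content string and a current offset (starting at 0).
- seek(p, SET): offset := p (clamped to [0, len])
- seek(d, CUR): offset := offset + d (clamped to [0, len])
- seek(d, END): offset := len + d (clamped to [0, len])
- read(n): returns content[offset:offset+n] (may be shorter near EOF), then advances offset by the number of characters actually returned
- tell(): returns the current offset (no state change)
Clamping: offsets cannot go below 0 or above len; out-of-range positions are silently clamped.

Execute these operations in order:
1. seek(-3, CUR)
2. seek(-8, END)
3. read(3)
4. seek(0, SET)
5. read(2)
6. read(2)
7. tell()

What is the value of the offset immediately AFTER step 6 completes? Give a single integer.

Answer: 4

Derivation:
After 1 (seek(-3, CUR)): offset=0
After 2 (seek(-8, END)): offset=10
After 3 (read(3)): returned 'BWD', offset=13
After 4 (seek(0, SET)): offset=0
After 5 (read(2)): returned 'PD', offset=2
After 6 (read(2)): returned '15', offset=4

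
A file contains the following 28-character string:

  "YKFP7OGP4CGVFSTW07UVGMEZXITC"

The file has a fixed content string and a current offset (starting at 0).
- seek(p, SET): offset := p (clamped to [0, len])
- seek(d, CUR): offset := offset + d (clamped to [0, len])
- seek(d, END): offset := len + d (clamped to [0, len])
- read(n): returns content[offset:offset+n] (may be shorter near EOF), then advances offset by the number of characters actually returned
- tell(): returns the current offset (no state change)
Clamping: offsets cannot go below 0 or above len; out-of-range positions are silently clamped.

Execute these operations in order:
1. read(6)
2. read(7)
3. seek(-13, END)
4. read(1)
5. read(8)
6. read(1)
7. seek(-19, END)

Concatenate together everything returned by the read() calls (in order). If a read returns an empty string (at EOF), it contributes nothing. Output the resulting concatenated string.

Answer: YKFP7OGP4CGVFW07UVGMEZX

Derivation:
After 1 (read(6)): returned 'YKFP7O', offset=6
After 2 (read(7)): returned 'GP4CGVF', offset=13
After 3 (seek(-13, END)): offset=15
After 4 (read(1)): returned 'W', offset=16
After 5 (read(8)): returned '07UVGMEZ', offset=24
After 6 (read(1)): returned 'X', offset=25
After 7 (seek(-19, END)): offset=9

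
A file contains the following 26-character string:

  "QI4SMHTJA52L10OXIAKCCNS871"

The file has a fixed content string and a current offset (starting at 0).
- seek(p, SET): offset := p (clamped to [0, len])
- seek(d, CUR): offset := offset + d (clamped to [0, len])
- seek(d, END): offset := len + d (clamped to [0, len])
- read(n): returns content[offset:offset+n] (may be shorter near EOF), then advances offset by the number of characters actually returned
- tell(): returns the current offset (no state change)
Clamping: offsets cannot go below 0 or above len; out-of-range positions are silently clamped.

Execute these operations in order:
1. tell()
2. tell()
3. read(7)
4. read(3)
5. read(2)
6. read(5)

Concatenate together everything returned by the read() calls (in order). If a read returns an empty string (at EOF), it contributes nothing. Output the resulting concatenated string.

After 1 (tell()): offset=0
After 2 (tell()): offset=0
After 3 (read(7)): returned 'QI4SMHT', offset=7
After 4 (read(3)): returned 'JA5', offset=10
After 5 (read(2)): returned '2L', offset=12
After 6 (read(5)): returned '10OXI', offset=17

Answer: QI4SMHTJA52L10OXI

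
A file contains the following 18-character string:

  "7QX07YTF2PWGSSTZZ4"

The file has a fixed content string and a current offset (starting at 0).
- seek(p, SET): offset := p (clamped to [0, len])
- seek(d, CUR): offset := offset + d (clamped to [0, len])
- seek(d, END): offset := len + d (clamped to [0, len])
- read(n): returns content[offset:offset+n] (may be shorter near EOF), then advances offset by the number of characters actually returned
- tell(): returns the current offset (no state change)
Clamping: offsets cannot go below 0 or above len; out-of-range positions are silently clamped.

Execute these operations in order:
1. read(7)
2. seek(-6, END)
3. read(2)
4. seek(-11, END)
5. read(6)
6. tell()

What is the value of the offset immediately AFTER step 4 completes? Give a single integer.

Answer: 7

Derivation:
After 1 (read(7)): returned '7QX07YT', offset=7
After 2 (seek(-6, END)): offset=12
After 3 (read(2)): returned 'SS', offset=14
After 4 (seek(-11, END)): offset=7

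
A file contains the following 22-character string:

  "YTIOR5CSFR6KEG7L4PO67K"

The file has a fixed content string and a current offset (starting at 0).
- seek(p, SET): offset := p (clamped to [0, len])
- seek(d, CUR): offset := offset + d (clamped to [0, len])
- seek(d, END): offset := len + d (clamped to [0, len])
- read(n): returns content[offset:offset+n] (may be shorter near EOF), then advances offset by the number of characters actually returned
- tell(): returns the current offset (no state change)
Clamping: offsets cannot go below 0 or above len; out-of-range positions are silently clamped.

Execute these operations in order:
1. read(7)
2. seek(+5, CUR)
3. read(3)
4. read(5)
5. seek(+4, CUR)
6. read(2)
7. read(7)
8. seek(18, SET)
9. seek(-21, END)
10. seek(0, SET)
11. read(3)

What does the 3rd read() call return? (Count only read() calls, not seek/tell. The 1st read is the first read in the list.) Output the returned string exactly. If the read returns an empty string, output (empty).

After 1 (read(7)): returned 'YTIOR5C', offset=7
After 2 (seek(+5, CUR)): offset=12
After 3 (read(3)): returned 'EG7', offset=15
After 4 (read(5)): returned 'L4PO6', offset=20
After 5 (seek(+4, CUR)): offset=22
After 6 (read(2)): returned '', offset=22
After 7 (read(7)): returned '', offset=22
After 8 (seek(18, SET)): offset=18
After 9 (seek(-21, END)): offset=1
After 10 (seek(0, SET)): offset=0
After 11 (read(3)): returned 'YTI', offset=3

Answer: L4PO6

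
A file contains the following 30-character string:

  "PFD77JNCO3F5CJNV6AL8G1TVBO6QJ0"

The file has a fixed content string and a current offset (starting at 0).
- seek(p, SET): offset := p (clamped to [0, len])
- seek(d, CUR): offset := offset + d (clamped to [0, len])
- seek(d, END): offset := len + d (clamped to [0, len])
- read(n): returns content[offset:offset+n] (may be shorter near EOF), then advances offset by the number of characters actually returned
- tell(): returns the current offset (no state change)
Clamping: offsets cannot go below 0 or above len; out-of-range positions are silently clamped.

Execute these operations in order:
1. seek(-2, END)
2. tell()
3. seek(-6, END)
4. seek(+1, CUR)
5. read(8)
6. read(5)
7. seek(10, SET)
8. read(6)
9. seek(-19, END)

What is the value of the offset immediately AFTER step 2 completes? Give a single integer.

Answer: 28

Derivation:
After 1 (seek(-2, END)): offset=28
After 2 (tell()): offset=28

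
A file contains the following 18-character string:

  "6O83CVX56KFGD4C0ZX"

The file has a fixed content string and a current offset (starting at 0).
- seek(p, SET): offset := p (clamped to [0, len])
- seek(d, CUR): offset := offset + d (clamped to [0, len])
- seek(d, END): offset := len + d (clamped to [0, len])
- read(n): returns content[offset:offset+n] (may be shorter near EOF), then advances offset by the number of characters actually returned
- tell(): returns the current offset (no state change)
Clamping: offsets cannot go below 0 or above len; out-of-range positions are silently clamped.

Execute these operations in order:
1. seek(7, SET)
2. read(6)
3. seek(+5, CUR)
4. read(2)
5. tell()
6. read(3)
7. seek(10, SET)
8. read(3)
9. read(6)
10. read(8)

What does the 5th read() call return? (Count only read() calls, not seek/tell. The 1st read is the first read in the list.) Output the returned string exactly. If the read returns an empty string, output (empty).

Answer: 4C0ZX

Derivation:
After 1 (seek(7, SET)): offset=7
After 2 (read(6)): returned '56KFGD', offset=13
After 3 (seek(+5, CUR)): offset=18
After 4 (read(2)): returned '', offset=18
After 5 (tell()): offset=18
After 6 (read(3)): returned '', offset=18
After 7 (seek(10, SET)): offset=10
After 8 (read(3)): returned 'FGD', offset=13
After 9 (read(6)): returned '4C0ZX', offset=18
After 10 (read(8)): returned '', offset=18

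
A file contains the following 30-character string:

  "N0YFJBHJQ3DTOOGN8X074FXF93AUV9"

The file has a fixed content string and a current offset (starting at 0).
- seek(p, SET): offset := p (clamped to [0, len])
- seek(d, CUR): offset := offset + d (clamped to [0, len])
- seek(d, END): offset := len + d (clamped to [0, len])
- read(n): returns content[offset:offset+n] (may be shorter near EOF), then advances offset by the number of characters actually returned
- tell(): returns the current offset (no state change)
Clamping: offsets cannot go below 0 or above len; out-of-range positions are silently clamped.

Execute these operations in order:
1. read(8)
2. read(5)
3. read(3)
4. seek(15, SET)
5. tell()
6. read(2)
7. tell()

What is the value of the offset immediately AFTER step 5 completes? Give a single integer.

Answer: 15

Derivation:
After 1 (read(8)): returned 'N0YFJBHJ', offset=8
After 2 (read(5)): returned 'Q3DTO', offset=13
After 3 (read(3)): returned 'OGN', offset=16
After 4 (seek(15, SET)): offset=15
After 5 (tell()): offset=15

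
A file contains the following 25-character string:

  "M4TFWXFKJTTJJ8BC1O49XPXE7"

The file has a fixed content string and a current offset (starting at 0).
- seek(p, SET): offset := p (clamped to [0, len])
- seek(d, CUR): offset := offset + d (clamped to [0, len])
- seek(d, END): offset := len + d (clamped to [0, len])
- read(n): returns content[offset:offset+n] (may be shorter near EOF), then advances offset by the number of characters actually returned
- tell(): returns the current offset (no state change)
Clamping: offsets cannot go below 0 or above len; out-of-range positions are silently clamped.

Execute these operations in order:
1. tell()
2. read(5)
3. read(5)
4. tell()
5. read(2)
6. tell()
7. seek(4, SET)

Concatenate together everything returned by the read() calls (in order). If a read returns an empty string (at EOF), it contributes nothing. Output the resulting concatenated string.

Answer: M4TFWXFKJTTJ

Derivation:
After 1 (tell()): offset=0
After 2 (read(5)): returned 'M4TFW', offset=5
After 3 (read(5)): returned 'XFKJT', offset=10
After 4 (tell()): offset=10
After 5 (read(2)): returned 'TJ', offset=12
After 6 (tell()): offset=12
After 7 (seek(4, SET)): offset=4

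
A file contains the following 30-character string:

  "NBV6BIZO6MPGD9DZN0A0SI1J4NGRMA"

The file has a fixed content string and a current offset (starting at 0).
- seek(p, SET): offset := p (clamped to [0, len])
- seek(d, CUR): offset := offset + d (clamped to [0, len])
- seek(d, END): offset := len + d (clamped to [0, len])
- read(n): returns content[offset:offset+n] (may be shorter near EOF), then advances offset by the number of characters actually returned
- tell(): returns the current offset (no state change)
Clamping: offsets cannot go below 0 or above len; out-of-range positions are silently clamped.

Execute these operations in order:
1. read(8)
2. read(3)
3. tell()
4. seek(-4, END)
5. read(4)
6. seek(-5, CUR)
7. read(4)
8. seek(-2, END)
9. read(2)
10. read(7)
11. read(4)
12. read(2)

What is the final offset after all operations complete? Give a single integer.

Answer: 30

Derivation:
After 1 (read(8)): returned 'NBV6BIZO', offset=8
After 2 (read(3)): returned '6MP', offset=11
After 3 (tell()): offset=11
After 4 (seek(-4, END)): offset=26
After 5 (read(4)): returned 'GRMA', offset=30
After 6 (seek(-5, CUR)): offset=25
After 7 (read(4)): returned 'NGRM', offset=29
After 8 (seek(-2, END)): offset=28
After 9 (read(2)): returned 'MA', offset=30
After 10 (read(7)): returned '', offset=30
After 11 (read(4)): returned '', offset=30
After 12 (read(2)): returned '', offset=30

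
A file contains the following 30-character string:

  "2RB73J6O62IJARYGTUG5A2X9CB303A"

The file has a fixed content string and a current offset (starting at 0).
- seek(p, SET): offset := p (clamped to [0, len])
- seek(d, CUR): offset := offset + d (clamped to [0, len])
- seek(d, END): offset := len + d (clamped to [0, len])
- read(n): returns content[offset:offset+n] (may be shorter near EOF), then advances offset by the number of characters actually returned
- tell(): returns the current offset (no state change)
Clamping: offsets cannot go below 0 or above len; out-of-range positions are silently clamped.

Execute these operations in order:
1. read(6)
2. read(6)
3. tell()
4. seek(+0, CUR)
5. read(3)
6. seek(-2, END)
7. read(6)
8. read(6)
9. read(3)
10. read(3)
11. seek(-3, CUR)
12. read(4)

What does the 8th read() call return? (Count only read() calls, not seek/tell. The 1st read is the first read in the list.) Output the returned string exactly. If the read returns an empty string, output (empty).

After 1 (read(6)): returned '2RB73J', offset=6
After 2 (read(6)): returned '6O62IJ', offset=12
After 3 (tell()): offset=12
After 4 (seek(+0, CUR)): offset=12
After 5 (read(3)): returned 'ARY', offset=15
After 6 (seek(-2, END)): offset=28
After 7 (read(6)): returned '3A', offset=30
After 8 (read(6)): returned '', offset=30
After 9 (read(3)): returned '', offset=30
After 10 (read(3)): returned '', offset=30
After 11 (seek(-3, CUR)): offset=27
After 12 (read(4)): returned '03A', offset=30

Answer: 03A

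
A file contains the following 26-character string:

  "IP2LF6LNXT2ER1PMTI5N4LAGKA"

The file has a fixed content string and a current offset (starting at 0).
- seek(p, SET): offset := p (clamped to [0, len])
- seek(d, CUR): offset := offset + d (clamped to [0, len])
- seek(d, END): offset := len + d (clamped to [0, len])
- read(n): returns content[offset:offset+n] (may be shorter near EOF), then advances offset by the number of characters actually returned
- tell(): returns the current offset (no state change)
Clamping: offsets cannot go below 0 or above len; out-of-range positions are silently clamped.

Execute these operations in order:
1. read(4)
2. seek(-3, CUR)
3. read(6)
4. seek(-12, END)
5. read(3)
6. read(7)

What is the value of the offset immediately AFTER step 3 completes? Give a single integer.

After 1 (read(4)): returned 'IP2L', offset=4
After 2 (seek(-3, CUR)): offset=1
After 3 (read(6)): returned 'P2LF6L', offset=7

Answer: 7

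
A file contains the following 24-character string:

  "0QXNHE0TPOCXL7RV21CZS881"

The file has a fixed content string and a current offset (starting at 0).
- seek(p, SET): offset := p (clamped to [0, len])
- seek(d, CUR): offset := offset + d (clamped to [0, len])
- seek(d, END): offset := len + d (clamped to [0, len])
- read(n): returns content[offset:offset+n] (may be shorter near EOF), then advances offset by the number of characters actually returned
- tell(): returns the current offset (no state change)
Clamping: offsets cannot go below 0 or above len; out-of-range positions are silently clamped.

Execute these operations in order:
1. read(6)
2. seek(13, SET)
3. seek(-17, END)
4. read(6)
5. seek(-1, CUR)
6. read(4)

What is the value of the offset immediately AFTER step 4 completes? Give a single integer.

Answer: 13

Derivation:
After 1 (read(6)): returned '0QXNHE', offset=6
After 2 (seek(13, SET)): offset=13
After 3 (seek(-17, END)): offset=7
After 4 (read(6)): returned 'TPOCXL', offset=13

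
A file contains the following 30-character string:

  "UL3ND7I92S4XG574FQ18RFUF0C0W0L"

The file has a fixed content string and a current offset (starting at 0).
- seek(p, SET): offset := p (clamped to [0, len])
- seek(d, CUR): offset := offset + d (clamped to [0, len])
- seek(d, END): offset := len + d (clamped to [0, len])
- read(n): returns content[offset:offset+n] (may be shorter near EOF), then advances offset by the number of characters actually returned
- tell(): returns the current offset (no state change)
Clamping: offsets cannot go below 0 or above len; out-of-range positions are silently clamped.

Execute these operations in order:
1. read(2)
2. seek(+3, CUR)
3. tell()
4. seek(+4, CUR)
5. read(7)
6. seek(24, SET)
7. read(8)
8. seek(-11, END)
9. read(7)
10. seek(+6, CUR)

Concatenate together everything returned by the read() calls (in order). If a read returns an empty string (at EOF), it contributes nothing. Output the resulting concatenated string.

Answer: ULS4XG5740C0W0L8RFUF0C

Derivation:
After 1 (read(2)): returned 'UL', offset=2
After 2 (seek(+3, CUR)): offset=5
After 3 (tell()): offset=5
After 4 (seek(+4, CUR)): offset=9
After 5 (read(7)): returned 'S4XG574', offset=16
After 6 (seek(24, SET)): offset=24
After 7 (read(8)): returned '0C0W0L', offset=30
After 8 (seek(-11, END)): offset=19
After 9 (read(7)): returned '8RFUF0C', offset=26
After 10 (seek(+6, CUR)): offset=30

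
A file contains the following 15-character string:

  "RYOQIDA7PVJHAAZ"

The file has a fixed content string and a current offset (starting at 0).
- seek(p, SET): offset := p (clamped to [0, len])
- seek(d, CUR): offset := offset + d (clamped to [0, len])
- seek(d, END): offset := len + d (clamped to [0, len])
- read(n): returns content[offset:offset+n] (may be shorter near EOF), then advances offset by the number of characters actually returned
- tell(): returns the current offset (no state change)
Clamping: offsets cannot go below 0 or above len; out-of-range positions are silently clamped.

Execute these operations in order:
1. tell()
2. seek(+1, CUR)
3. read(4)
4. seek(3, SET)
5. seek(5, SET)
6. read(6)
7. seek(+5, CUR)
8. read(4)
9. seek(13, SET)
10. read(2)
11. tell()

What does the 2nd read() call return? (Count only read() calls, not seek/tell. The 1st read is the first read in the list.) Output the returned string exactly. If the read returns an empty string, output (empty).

After 1 (tell()): offset=0
After 2 (seek(+1, CUR)): offset=1
After 3 (read(4)): returned 'YOQI', offset=5
After 4 (seek(3, SET)): offset=3
After 5 (seek(5, SET)): offset=5
After 6 (read(6)): returned 'DA7PVJ', offset=11
After 7 (seek(+5, CUR)): offset=15
After 8 (read(4)): returned '', offset=15
After 9 (seek(13, SET)): offset=13
After 10 (read(2)): returned 'AZ', offset=15
After 11 (tell()): offset=15

Answer: DA7PVJ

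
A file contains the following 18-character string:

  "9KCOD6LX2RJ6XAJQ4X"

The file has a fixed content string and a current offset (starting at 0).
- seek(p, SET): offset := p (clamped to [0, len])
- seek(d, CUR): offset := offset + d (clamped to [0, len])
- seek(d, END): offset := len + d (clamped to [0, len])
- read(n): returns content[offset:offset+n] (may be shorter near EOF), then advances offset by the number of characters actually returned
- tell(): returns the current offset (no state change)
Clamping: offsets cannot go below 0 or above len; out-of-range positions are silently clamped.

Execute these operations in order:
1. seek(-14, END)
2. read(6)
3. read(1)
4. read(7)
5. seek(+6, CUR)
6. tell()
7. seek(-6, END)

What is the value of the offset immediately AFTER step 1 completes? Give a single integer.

Answer: 4

Derivation:
After 1 (seek(-14, END)): offset=4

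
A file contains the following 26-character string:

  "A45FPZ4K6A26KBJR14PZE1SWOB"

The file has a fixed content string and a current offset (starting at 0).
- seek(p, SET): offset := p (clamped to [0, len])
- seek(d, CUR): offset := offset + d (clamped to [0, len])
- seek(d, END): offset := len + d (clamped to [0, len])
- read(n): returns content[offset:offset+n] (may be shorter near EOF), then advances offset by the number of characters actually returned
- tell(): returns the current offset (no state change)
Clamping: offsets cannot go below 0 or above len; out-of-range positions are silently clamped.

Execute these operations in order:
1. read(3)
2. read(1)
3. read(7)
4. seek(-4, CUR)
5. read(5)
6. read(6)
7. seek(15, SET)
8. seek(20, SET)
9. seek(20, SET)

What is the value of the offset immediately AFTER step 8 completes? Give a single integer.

Answer: 20

Derivation:
After 1 (read(3)): returned 'A45', offset=3
After 2 (read(1)): returned 'F', offset=4
After 3 (read(7)): returned 'PZ4K6A2', offset=11
After 4 (seek(-4, CUR)): offset=7
After 5 (read(5)): returned 'K6A26', offset=12
After 6 (read(6)): returned 'KBJR14', offset=18
After 7 (seek(15, SET)): offset=15
After 8 (seek(20, SET)): offset=20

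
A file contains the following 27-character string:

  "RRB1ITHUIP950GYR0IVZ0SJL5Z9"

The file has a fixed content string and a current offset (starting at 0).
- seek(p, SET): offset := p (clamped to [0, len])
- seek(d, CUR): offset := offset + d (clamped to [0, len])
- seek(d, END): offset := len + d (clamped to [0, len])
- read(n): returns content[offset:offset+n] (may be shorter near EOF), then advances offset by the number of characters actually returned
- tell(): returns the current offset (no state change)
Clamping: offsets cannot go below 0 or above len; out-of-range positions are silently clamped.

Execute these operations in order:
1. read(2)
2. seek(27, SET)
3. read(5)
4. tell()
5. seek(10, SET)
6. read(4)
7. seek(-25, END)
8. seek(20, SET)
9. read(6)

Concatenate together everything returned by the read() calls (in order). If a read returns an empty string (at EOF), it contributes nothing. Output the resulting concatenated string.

Answer: RR950G0SJL5Z

Derivation:
After 1 (read(2)): returned 'RR', offset=2
After 2 (seek(27, SET)): offset=27
After 3 (read(5)): returned '', offset=27
After 4 (tell()): offset=27
After 5 (seek(10, SET)): offset=10
After 6 (read(4)): returned '950G', offset=14
After 7 (seek(-25, END)): offset=2
After 8 (seek(20, SET)): offset=20
After 9 (read(6)): returned '0SJL5Z', offset=26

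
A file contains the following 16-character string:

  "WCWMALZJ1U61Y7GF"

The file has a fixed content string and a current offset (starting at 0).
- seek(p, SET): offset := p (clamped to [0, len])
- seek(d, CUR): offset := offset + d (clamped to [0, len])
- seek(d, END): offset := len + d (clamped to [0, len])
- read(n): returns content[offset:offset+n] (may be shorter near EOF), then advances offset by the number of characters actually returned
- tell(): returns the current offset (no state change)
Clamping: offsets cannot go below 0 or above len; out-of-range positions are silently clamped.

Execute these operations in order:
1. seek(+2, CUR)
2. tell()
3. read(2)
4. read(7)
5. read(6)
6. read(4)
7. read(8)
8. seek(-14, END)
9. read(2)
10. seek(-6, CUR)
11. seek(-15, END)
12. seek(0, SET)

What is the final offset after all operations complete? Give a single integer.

After 1 (seek(+2, CUR)): offset=2
After 2 (tell()): offset=2
After 3 (read(2)): returned 'WM', offset=4
After 4 (read(7)): returned 'ALZJ1U6', offset=11
After 5 (read(6)): returned '1Y7GF', offset=16
After 6 (read(4)): returned '', offset=16
After 7 (read(8)): returned '', offset=16
After 8 (seek(-14, END)): offset=2
After 9 (read(2)): returned 'WM', offset=4
After 10 (seek(-6, CUR)): offset=0
After 11 (seek(-15, END)): offset=1
After 12 (seek(0, SET)): offset=0

Answer: 0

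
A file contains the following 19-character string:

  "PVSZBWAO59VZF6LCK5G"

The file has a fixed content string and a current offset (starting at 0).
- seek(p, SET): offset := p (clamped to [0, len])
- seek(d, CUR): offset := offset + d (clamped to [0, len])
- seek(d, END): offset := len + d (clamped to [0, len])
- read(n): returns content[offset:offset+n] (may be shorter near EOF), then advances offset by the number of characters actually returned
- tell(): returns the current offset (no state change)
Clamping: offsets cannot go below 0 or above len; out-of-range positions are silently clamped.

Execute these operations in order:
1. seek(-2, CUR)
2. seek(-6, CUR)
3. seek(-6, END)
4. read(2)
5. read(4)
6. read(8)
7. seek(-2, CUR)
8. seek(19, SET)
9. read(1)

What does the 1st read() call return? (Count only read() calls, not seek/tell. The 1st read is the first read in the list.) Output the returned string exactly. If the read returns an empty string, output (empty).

After 1 (seek(-2, CUR)): offset=0
After 2 (seek(-6, CUR)): offset=0
After 3 (seek(-6, END)): offset=13
After 4 (read(2)): returned '6L', offset=15
After 5 (read(4)): returned 'CK5G', offset=19
After 6 (read(8)): returned '', offset=19
After 7 (seek(-2, CUR)): offset=17
After 8 (seek(19, SET)): offset=19
After 9 (read(1)): returned '', offset=19

Answer: 6L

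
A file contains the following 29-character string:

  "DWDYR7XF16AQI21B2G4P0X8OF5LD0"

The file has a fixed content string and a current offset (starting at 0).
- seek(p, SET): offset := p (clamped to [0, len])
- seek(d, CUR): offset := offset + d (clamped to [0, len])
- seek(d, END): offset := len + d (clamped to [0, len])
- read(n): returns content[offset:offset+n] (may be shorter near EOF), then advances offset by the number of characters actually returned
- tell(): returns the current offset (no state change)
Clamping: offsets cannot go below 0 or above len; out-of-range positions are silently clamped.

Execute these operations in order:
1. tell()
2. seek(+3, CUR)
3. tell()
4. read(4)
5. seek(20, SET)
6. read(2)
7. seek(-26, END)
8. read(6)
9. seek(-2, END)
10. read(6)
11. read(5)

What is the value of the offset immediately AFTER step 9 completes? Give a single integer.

After 1 (tell()): offset=0
After 2 (seek(+3, CUR)): offset=3
After 3 (tell()): offset=3
After 4 (read(4)): returned 'YR7X', offset=7
After 5 (seek(20, SET)): offset=20
After 6 (read(2)): returned '0X', offset=22
After 7 (seek(-26, END)): offset=3
After 8 (read(6)): returned 'YR7XF1', offset=9
After 9 (seek(-2, END)): offset=27

Answer: 27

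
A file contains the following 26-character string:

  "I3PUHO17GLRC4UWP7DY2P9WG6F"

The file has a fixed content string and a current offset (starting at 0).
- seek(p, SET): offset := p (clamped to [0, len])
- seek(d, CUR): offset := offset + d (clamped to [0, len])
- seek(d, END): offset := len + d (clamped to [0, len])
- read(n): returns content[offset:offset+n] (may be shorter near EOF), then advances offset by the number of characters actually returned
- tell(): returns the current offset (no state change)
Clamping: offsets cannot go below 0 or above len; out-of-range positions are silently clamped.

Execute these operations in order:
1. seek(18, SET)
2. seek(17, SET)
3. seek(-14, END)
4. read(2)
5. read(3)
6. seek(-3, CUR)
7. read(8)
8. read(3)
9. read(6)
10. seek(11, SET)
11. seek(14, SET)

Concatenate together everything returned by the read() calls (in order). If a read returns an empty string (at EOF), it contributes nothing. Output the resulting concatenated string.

After 1 (seek(18, SET)): offset=18
After 2 (seek(17, SET)): offset=17
After 3 (seek(-14, END)): offset=12
After 4 (read(2)): returned '4U', offset=14
After 5 (read(3)): returned 'WP7', offset=17
After 6 (seek(-3, CUR)): offset=14
After 7 (read(8)): returned 'WP7DY2P9', offset=22
After 8 (read(3)): returned 'WG6', offset=25
After 9 (read(6)): returned 'F', offset=26
After 10 (seek(11, SET)): offset=11
After 11 (seek(14, SET)): offset=14

Answer: 4UWP7WP7DY2P9WG6F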